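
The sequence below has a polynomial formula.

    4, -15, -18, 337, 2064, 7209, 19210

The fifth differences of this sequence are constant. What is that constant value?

360

First differences: -19, -3, 355, 1727, 5145, 12001
Second differences: 16, 358, 1372, 3418, 6856
Third differences: 342, 1014, 2046, 3438
Fourth differences: 672, 1032, 1392
Fifth differences: 360, 360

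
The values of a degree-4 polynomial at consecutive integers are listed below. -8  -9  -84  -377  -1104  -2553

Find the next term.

First differences: -1, -75, -293, -727, -1449
Second differences: -74, -218, -434, -722
Third differences: -144, -216, -288
Fourth differences: -72, -72
The fourth differences are constant (-72).
-288 − 72 = -360;  -722 − 360 = -1082;  -1449 − 1082 = -2531;  -2553 − 2531 = -5084

-5084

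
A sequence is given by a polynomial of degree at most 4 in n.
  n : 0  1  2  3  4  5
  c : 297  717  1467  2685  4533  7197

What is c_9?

D1: 420, 750, 1218, 1848, 2664
D2: 330, 468, 630, 816
D3: 138, 162, 186
D4: 24, 24
The fourth differences are constant (24).
186 + 24 = 210;  816 + 210 = 1026;  2664 + 1026 = 3690;  7197 + 3690 = 10887
210 + 24 = 234;  1026 + 234 = 1260;  3690 + 1260 = 4950;  10887 + 4950 = 15837
234 + 24 = 258;  1260 + 258 = 1518;  4950 + 1518 = 6468;  15837 + 6468 = 22305
258 + 24 = 282;  1518 + 282 = 1800;  6468 + 1800 = 8268;  22305 + 8268 = 30573

30573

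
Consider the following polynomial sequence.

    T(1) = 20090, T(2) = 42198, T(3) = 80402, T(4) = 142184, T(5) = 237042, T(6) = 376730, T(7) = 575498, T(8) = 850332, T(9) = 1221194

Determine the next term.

1711262

Δ: 22108, 38204, 61782, 94858, 139688, 198768, 274834, 370862
Δ²: 16096, 23578, 33076, 44830, 59080, 76066, 96028
Δ³: 7482, 9498, 11754, 14250, 16986, 19962
Δ⁴: 2016, 2256, 2496, 2736, 2976
Δ⁵: 240, 240, 240, 240
Fifth differences constant at 240.
2976 + 240 = 3216;  19962 + 3216 = 23178;  96028 + 23178 = 119206;  370862 + 119206 = 490068;  1221194 + 490068 = 1711262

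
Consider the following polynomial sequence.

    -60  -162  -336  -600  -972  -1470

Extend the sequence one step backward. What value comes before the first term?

-12

-102, -174, -264, -372, -498
-72, -90, -108, -126
-18, -18, -18
The third differences are constant at -18.
Work back: -72 + 18 = -54;  -102 + 54 = -48;  -60 + 48 = -12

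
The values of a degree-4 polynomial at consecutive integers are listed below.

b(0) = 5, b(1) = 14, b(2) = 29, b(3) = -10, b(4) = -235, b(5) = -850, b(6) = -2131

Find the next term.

-4426

Δ: 9  15  -39  -225  -615  -1281
Δ²: 6  -54  -186  -390  -666
Δ³: -60  -132  -204  -276
Δ⁴: -72  -72  -72
Fourth differences constant at -72.
-276 − 72 = -348;  -666 − 348 = -1014;  -1281 − 1014 = -2295;  -2131 − 2295 = -4426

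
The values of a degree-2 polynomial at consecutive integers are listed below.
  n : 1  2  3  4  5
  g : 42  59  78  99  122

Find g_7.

Δ: 17, 19, 21, 23
Δ²: 2, 2, 2
Second differences constant at 2.
23 + 2 = 25;  122 + 25 = 147
25 + 2 = 27;  147 + 27 = 174

174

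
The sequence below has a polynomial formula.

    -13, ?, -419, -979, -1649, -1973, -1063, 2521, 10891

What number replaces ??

Using the last 7 terms:
Δ: -560  -670  -324  910  3584  8370
Δ²: -110  346  1234  2674  4786
Δ³: 456  888  1440  2112
Δ⁴: 432  552  672
Δ⁵: 120  120
Constant fifth difference = 120.
Extend backward: 432 − 120 = 312;  456 − 312 = 144;  -110 − 144 = -254;  -560 + 254 = -306;  -419 + 306 = -113

-113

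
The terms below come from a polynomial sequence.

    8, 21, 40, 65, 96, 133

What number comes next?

176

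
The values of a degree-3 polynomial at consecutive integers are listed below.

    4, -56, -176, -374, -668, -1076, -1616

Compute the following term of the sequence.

-60 , -120 , -198 , -294 , -408 , -540
-60 , -78 , -96 , -114 , -132
-18 , -18 , -18 , -18
The third differences are constant (-18).
-132 − 18 = -150;  -540 − 150 = -690;  -1616 − 690 = -2306

-2306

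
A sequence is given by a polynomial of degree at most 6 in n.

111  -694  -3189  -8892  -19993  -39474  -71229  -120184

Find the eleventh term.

D1: -805, -2495, -5703, -11101, -19481, -31755, -48955
D2: -1690, -3208, -5398, -8380, -12274, -17200
D3: -1518, -2190, -2982, -3894, -4926
D4: -672, -792, -912, -1032
D5: -120, -120, -120
The fifth differences are constant (-120).
-1032 − 120 = -1152;  -4926 − 1152 = -6078;  -17200 − 6078 = -23278;  -48955 − 23278 = -72233;  -120184 − 72233 = -192417
-1152 − 120 = -1272;  -6078 − 1272 = -7350;  -23278 − 7350 = -30628;  -72233 − 30628 = -102861;  -192417 − 102861 = -295278
-1272 − 120 = -1392;  -7350 − 1392 = -8742;  -30628 − 8742 = -39370;  -102861 − 39370 = -142231;  -295278 − 142231 = -437509

-437509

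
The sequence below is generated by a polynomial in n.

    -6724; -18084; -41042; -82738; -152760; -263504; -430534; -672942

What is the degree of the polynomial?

Δ: -11360, -22958, -41696, -70022, -110744, -167030, -242408
Δ²: -11598, -18738, -28326, -40722, -56286, -75378
Δ³: -7140, -9588, -12396, -15564, -19092
Δ⁴: -2448, -2808, -3168, -3528
Δ⁵: -360, -360, -360
The fifth differences are constant, so the polynomial has degree 5.

5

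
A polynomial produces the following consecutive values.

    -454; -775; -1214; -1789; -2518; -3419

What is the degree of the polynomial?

3

First differences: -321, -439, -575, -729, -901
Second differences: -118, -136, -154, -172
Third differences: -18, -18, -18
The third differences are constant, so the polynomial has degree 3.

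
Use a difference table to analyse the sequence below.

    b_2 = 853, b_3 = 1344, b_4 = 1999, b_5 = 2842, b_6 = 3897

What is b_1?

First differences: 491, 655, 843, 1055
Second differences: 164, 188, 212
Third differences: 24, 24
The third differences are constant at 24.
Work back: 164 − 24 = 140;  491 − 140 = 351;  853 − 351 = 502

502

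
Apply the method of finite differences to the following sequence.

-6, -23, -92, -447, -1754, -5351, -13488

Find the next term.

-29567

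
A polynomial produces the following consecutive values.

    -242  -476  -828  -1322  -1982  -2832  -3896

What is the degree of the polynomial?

First differences: -234, -352, -494, -660, -850, -1064
Second differences: -118, -142, -166, -190, -214
Third differences: -24, -24, -24, -24
The third differences are constant, so the polynomial has degree 3.

3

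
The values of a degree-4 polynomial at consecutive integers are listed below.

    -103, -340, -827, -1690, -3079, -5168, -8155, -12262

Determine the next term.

Δ: -237  -487  -863  -1389  -2089  -2987  -4107
Δ²: -250  -376  -526  -700  -898  -1120
Δ³: -126  -150  -174  -198  -222
Δ⁴: -24  -24  -24  -24
The fourth differences are constant (-24).
-222 − 24 = -246;  -1120 − 246 = -1366;  -4107 − 1366 = -5473;  -12262 − 5473 = -17735

-17735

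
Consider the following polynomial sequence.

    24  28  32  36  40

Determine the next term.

44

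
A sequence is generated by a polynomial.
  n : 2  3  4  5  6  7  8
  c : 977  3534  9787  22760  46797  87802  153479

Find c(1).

Δ: 2557, 6253, 12973, 24037, 41005, 65677
Δ²: 3696, 6720, 11064, 16968, 24672
Δ³: 3024, 4344, 5904, 7704
Δ⁴: 1320, 1560, 1800
Δ⁵: 240, 240
The fifth differences are constant at 240.
Work back: 1320 − 240 = 1080;  3024 − 1080 = 1944;  3696 − 1944 = 1752;  2557 − 1752 = 805;  977 − 805 = 172

172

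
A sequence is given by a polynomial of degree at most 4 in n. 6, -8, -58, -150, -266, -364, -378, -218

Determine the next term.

D1: -14, -50, -92, -116, -98, -14, 160
D2: -36, -42, -24, 18, 84, 174
D3: -6, 18, 42, 66, 90
D4: 24, 24, 24, 24
Constant fourth difference = 24, so extend:
90 + 24 = 114;  174 + 114 = 288;  160 + 288 = 448;  -218 + 448 = 230

230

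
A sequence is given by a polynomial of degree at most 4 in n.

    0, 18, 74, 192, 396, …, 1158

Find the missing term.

710

Using the first 5 terms:
18, 56, 118, 204
38, 62, 86
24, 24
Constant third difference = 24.
Extend forward: 86 + 24 = 110;  204 + 110 = 314;  396 + 314 = 710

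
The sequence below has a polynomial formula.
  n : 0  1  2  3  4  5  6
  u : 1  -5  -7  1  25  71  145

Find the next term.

Δ: -6  -2  8  24  46  74
Δ²: 4  10  16  22  28
Δ³: 6  6  6  6
Constant third difference = 6, so extend:
28 + 6 = 34;  74 + 34 = 108;  145 + 108 = 253

253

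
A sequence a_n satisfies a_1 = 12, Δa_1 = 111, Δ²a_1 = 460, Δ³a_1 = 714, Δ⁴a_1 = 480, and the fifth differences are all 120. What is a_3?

Build the table forward from the leading diagonal:
Δ⁵: 120, 120, 120
Δ⁴: 480, 600, 720
Δ³: 714, 1194, 1794
Δ²: 460, 1174, 2368
Δ: 111, 571, 1745
a: 12, 123, 694

694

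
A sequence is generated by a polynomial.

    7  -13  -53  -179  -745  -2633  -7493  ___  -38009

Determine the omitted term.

-17983

Using the first 7 terms:
First differences: -20, -40, -126, -566, -1888, -4860
Second differences: -20, -86, -440, -1322, -2972
Third differences: -66, -354, -882, -1650
Fourth differences: -288, -528, -768
Fifth differences: -240, -240
Constant fifth difference = -240.
Extend forward: -768 − 240 = -1008;  -1650 − 1008 = -2658;  -2972 − 2658 = -5630;  -4860 − 5630 = -10490;  -7493 − 10490 = -17983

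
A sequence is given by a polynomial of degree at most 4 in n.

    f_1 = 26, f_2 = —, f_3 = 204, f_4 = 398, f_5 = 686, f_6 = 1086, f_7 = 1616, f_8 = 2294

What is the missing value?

Using the last 6 terms:
D1: 194  288  400  530  678
D2: 94  112  130  148
D3: 18  18  18
Constant third difference = 18.
Extend backward: 94 − 18 = 76;  194 − 76 = 118;  204 − 118 = 86

86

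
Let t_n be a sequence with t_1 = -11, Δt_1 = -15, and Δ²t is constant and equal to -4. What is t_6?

-126

Build the table forward from the leading diagonal:
D2: -4  -4  -4  -4  -4  -4
D1: -15  -19  -23  -27  -31  -35
t: -11  -26  -45  -68  -95  -126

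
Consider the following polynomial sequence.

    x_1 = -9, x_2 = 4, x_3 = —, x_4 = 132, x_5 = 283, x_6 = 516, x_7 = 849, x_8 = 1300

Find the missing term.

45

Using the last 5 terms:
151  233  333  451
82  100  118
18  18
Constant third difference = 18.
Extend backward: 82 − 18 = 64;  151 − 64 = 87;  132 − 87 = 45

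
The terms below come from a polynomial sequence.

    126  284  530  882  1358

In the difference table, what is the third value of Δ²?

Δ: 158, 246, 352, 476
Δ²: 88, 106, 124
Δ³: 18, 18

124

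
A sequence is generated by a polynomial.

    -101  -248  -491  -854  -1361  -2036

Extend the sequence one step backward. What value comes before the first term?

-26

Δ: -147  -243  -363  -507  -675
Δ²: -96  -120  -144  -168
Δ³: -24  -24  -24
The third differences are constant at -24.
Work back: -96 + 24 = -72;  -147 + 72 = -75;  -101 + 75 = -26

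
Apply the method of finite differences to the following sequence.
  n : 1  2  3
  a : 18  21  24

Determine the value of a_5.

30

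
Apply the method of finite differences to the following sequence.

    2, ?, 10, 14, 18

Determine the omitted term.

Using the last 3 terms:
First differences: 4, 4
Constant first difference = 4.
Extend backward: 10 − 4 = 6

6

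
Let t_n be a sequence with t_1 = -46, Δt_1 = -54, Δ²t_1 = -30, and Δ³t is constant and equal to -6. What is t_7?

Build the table forward from the leading diagonal:
D3: -6  -6  -6  -6  -6  -6  -6
D2: -30  -36  -42  -48  -54  -60  -66
D1: -54  -84  -120  -162  -210  -264  -324
t: -46  -100  -184  -304  -466  -676  -940

-940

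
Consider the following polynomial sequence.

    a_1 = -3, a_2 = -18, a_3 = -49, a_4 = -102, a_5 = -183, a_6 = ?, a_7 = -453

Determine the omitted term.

-298

Using the first 5 terms:
D1: -15, -31, -53, -81
D2: -16, -22, -28
D3: -6, -6
Constant third difference = -6.
Extend forward: -28 − 6 = -34;  -81 − 34 = -115;  -183 − 115 = -298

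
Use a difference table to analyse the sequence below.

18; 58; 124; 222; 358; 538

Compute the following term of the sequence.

First differences: 40, 66, 98, 136, 180
Second differences: 26, 32, 38, 44
Third differences: 6, 6, 6
Third differences constant at 6.
44 + 6 = 50;  180 + 50 = 230;  538 + 230 = 768

768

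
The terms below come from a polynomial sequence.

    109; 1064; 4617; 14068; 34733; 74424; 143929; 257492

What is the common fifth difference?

Δ: 955, 3553, 9451, 20665, 39691, 69505, 113563
Δ²: 2598, 5898, 11214, 19026, 29814, 44058
Δ³: 3300, 5316, 7812, 10788, 14244
Δ⁴: 2016, 2496, 2976, 3456
Δ⁵: 480, 480, 480

480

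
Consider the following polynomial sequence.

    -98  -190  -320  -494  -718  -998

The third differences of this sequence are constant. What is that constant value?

Δ: -92, -130, -174, -224, -280
Δ²: -38, -44, -50, -56
Δ³: -6, -6, -6

-6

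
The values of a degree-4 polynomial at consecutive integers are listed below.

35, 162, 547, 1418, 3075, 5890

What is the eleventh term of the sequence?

55395

First differences: 127, 385, 871, 1657, 2815
Second differences: 258, 486, 786, 1158
Third differences: 228, 300, 372
Fourth differences: 72, 72
The fourth differences are constant (72).
372 + 72 = 444;  1158 + 444 = 1602;  2815 + 1602 = 4417;  5890 + 4417 = 10307
444 + 72 = 516;  1602 + 516 = 2118;  4417 + 2118 = 6535;  10307 + 6535 = 16842
516 + 72 = 588;  2118 + 588 = 2706;  6535 + 2706 = 9241;  16842 + 9241 = 26083
588 + 72 = 660;  2706 + 660 = 3366;  9241 + 3366 = 12607;  26083 + 12607 = 38690
660 + 72 = 732;  3366 + 732 = 4098;  12607 + 4098 = 16705;  38690 + 16705 = 55395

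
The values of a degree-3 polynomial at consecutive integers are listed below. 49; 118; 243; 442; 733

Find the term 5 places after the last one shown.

First differences: 69  125  199  291
Second differences: 56  74  92
Third differences: 18  18
Constant third difference = 18, so extend:
92 + 18 = 110;  291 + 110 = 401;  733 + 401 = 1134
110 + 18 = 128;  401 + 128 = 529;  1134 + 529 = 1663
128 + 18 = 146;  529 + 146 = 675;  1663 + 675 = 2338
146 + 18 = 164;  675 + 164 = 839;  2338 + 839 = 3177
164 + 18 = 182;  839 + 182 = 1021;  3177 + 1021 = 4198

4198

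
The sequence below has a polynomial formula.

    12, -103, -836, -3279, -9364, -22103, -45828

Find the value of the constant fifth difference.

D1: -115, -733, -2443, -6085, -12739, -23725
D2: -618, -1710, -3642, -6654, -10986
D3: -1092, -1932, -3012, -4332
D4: -840, -1080, -1320
D5: -240, -240

-240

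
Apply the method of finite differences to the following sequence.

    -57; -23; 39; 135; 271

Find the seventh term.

687

D1: 34, 62, 96, 136
D2: 28, 34, 40
D3: 6, 6
The third differences are constant (6).
40 + 6 = 46;  136 + 46 = 182;  271 + 182 = 453
46 + 6 = 52;  182 + 52 = 234;  453 + 234 = 687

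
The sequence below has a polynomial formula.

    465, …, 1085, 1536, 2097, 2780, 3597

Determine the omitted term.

732

Using the last 5 terms:
First differences: 451, 561, 683, 817
Second differences: 110, 122, 134
Third differences: 12, 12
Constant third difference = 12.
Extend backward: 110 − 12 = 98;  451 − 98 = 353;  1085 − 353 = 732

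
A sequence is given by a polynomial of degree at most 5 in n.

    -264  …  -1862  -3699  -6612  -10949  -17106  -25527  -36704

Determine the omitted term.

Using the last 7 terms:
Δ: -1837  -2913  -4337  -6157  -8421  -11177
Δ²: -1076  -1424  -1820  -2264  -2756
Δ³: -348  -396  -444  -492
Δ⁴: -48  -48  -48
Constant fourth difference = -48.
Extend backward: -348 + 48 = -300;  -1076 + 300 = -776;  -1837 + 776 = -1061;  -1862 + 1061 = -801

-801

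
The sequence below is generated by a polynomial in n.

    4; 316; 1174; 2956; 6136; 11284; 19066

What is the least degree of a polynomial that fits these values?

312, 858, 1782, 3180, 5148, 7782
546, 924, 1398, 1968, 2634
378, 474, 570, 666
96, 96, 96
The fourth differences are constant, so the polynomial has degree 4.

4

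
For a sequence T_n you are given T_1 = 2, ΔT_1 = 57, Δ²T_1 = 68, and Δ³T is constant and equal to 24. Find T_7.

1844

Build the table forward from the leading diagonal:
Δ³: 24, 24, 24, 24, 24, 24, 24
Δ²: 68, 92, 116, 140, 164, 188, 212
Δ: 57, 125, 217, 333, 473, 637, 825
T: 2, 59, 184, 401, 734, 1207, 1844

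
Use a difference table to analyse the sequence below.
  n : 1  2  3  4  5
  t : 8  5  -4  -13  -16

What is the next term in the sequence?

-3 , -9 , -9 , -3
-6 , 0 , 6
6 , 6
Third differences constant at 6.
6 + 6 = 12;  -3 + 12 = 9;  -16 + 9 = -7

-7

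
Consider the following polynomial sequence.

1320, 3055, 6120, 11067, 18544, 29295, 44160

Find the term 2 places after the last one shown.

90072

D1: 1735, 3065, 4947, 7477, 10751, 14865
D2: 1330, 1882, 2530, 3274, 4114
D3: 552, 648, 744, 840
D4: 96, 96, 96
Fourth differences constant at 96.
840 + 96 = 936;  4114 + 936 = 5050;  14865 + 5050 = 19915;  44160 + 19915 = 64075
936 + 96 = 1032;  5050 + 1032 = 6082;  19915 + 6082 = 25997;  64075 + 25997 = 90072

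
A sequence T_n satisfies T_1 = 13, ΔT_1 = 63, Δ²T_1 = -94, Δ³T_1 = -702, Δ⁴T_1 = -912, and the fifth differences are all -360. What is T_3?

45

Build the table forward from the leading diagonal:
D5: -360, -360, -360
D4: -912, -1272, -1632
D3: -702, -1614, -2886
D2: -94, -796, -2410
D1: 63, -31, -827
T: 13, 76, 45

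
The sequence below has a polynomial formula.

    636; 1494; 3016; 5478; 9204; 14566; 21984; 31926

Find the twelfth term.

107974

First differences: 858 , 1522 , 2462 , 3726 , 5362 , 7418 , 9942
Second differences: 664 , 940 , 1264 , 1636 , 2056 , 2524
Third differences: 276 , 324 , 372 , 420 , 468
Fourth differences: 48 , 48 , 48 , 48
Fourth differences constant at 48.
468 + 48 = 516;  2524 + 516 = 3040;  9942 + 3040 = 12982;  31926 + 12982 = 44908
516 + 48 = 564;  3040 + 564 = 3604;  12982 + 3604 = 16586;  44908 + 16586 = 61494
564 + 48 = 612;  3604 + 612 = 4216;  16586 + 4216 = 20802;  61494 + 20802 = 82296
612 + 48 = 660;  4216 + 660 = 4876;  20802 + 4876 = 25678;  82296 + 25678 = 107974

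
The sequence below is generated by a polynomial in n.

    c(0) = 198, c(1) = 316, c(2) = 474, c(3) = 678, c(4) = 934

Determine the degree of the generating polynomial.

118, 158, 204, 256
40, 46, 52
6, 6
The third differences are constant, so the polynomial has degree 3.

3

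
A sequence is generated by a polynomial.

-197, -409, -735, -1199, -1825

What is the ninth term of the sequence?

Δ: -212 , -326 , -464 , -626
Δ²: -114 , -138 , -162
Δ³: -24 , -24
Third differences constant at -24.
-162 − 24 = -186;  -626 − 186 = -812;  -1825 − 812 = -2637
-186 − 24 = -210;  -812 − 210 = -1022;  -2637 − 1022 = -3659
-210 − 24 = -234;  -1022 − 234 = -1256;  -3659 − 1256 = -4915
-234 − 24 = -258;  -1256 − 258 = -1514;  -4915 − 1514 = -6429

-6429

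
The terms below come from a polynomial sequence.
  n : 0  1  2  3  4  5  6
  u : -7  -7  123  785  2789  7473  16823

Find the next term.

D1: 0, 130, 662, 2004, 4684, 9350
D2: 130, 532, 1342, 2680, 4666
D3: 402, 810, 1338, 1986
D4: 408, 528, 648
D5: 120, 120
Constant fifth difference = 120, so extend:
648 + 120 = 768;  1986 + 768 = 2754;  4666 + 2754 = 7420;  9350 + 7420 = 16770;  16823 + 16770 = 33593

33593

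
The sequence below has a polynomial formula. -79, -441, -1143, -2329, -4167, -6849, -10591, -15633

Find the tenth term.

Δ: -362  -702  -1186  -1838  -2682  -3742  -5042
Δ²: -340  -484  -652  -844  -1060  -1300
Δ³: -144  -168  -192  -216  -240
Δ⁴: -24  -24  -24  -24
Fourth differences constant at -24.
-240 − 24 = -264;  -1300 − 264 = -1564;  -5042 − 1564 = -6606;  -15633 − 6606 = -22239
-264 − 24 = -288;  -1564 − 288 = -1852;  -6606 − 1852 = -8458;  -22239 − 8458 = -30697

-30697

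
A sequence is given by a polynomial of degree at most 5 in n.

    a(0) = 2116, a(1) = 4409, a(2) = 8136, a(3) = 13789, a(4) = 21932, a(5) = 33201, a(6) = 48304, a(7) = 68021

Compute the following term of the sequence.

D1: 2293, 3727, 5653, 8143, 11269, 15103, 19717
D2: 1434, 1926, 2490, 3126, 3834, 4614
D3: 492, 564, 636, 708, 780
D4: 72, 72, 72, 72
Fourth differences constant at 72.
780 + 72 = 852;  4614 + 852 = 5466;  19717 + 5466 = 25183;  68021 + 25183 = 93204

93204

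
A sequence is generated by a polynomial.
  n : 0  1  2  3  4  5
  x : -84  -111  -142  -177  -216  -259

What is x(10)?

-534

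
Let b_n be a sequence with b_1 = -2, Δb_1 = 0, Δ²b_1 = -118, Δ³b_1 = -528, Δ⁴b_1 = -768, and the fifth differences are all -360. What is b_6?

-10662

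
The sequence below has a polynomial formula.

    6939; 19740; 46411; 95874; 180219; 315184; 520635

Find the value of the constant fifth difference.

First differences: 12801, 26671, 49463, 84345, 134965, 205451
Second differences: 13870, 22792, 34882, 50620, 70486
Third differences: 8922, 12090, 15738, 19866
Fourth differences: 3168, 3648, 4128
Fifth differences: 480, 480

480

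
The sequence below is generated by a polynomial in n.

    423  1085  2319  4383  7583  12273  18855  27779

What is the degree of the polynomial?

Δ: 662, 1234, 2064, 3200, 4690, 6582, 8924
Δ²: 572, 830, 1136, 1490, 1892, 2342
Δ³: 258, 306, 354, 402, 450
Δ⁴: 48, 48, 48, 48
The fourth differences are constant, so the polynomial has degree 4.

4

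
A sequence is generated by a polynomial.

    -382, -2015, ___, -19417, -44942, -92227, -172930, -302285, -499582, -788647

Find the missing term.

-7090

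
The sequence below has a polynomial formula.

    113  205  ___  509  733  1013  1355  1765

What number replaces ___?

335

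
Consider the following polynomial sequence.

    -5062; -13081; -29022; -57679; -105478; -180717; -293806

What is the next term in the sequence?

Δ: -8019, -15941, -28657, -47799, -75239, -113089
Δ²: -7922, -12716, -19142, -27440, -37850
Δ³: -4794, -6426, -8298, -10410
Δ⁴: -1632, -1872, -2112
Δ⁵: -240, -240
Fifth differences constant at -240.
-2112 − 240 = -2352;  -10410 − 2352 = -12762;  -37850 − 12762 = -50612;  -113089 − 50612 = -163701;  -293806 − 163701 = -457507

-457507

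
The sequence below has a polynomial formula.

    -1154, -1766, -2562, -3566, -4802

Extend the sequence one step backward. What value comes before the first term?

Δ: -612  -796  -1004  -1236
Δ²: -184  -208  -232
Δ³: -24  -24
The third differences are constant at -24.
Work back: -184 + 24 = -160;  -612 + 160 = -452;  -1154 + 452 = -702

-702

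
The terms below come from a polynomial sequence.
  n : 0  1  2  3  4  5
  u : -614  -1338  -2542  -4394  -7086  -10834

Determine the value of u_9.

Δ: -724 , -1204 , -1852 , -2692 , -3748
Δ²: -480 , -648 , -840 , -1056
Δ³: -168 , -192 , -216
Δ⁴: -24 , -24
The fourth differences are constant (-24).
-216 − 24 = -240;  -1056 − 240 = -1296;  -3748 − 1296 = -5044;  -10834 − 5044 = -15878
-240 − 24 = -264;  -1296 − 264 = -1560;  -5044 − 1560 = -6604;  -15878 − 6604 = -22482
-264 − 24 = -288;  -1560 − 288 = -1848;  -6604 − 1848 = -8452;  -22482 − 8452 = -30934
-288 − 24 = -312;  -1848 − 312 = -2160;  -8452 − 2160 = -10612;  -30934 − 10612 = -41546

-41546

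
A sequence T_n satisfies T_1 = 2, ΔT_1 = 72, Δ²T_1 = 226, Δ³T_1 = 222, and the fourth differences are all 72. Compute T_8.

15542

Build the table forward from the leading diagonal:
D4: 72  72  72  72  72  72  72  72
D3: 222  294  366  438  510  582  654  726
D2: 226  448  742  1108  1546  2056  2638  3292
D1: 72  298  746  1488  2596  4142  6198  8836
T: 2  74  372  1118  2606  5202  9344  15542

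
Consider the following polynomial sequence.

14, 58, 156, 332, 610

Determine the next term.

First differences: 44 , 98 , 176 , 278
Second differences: 54 , 78 , 102
Third differences: 24 , 24
Third differences constant at 24.
102 + 24 = 126;  278 + 126 = 404;  610 + 404 = 1014

1014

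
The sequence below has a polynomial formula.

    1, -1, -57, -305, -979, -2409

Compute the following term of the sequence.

Δ: -2  -56  -248  -674  -1430
Δ²: -54  -192  -426  -756
Δ³: -138  -234  -330
Δ⁴: -96  -96
Fourth differences constant at -96.
-330 − 96 = -426;  -756 − 426 = -1182;  -1430 − 1182 = -2612;  -2409 − 2612 = -5021

-5021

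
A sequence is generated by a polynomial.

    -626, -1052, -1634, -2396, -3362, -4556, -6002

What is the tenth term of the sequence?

-12092

Δ: -426  -582  -762  -966  -1194  -1446
Δ²: -156  -180  -204  -228  -252
Δ³: -24  -24  -24  -24
Constant third difference = -24, so extend:
-252 − 24 = -276;  -1446 − 276 = -1722;  -6002 − 1722 = -7724
-276 − 24 = -300;  -1722 − 300 = -2022;  -7724 − 2022 = -9746
-300 − 24 = -324;  -2022 − 324 = -2346;  -9746 − 2346 = -12092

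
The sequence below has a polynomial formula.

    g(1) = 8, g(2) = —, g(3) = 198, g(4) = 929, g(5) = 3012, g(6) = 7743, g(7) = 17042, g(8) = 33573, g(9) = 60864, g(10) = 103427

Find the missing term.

27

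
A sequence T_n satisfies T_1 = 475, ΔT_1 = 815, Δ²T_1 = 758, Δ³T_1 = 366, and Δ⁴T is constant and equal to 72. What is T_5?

9819

Build the table forward from the leading diagonal:
Δ⁴: 72, 72, 72, 72, 72
Δ³: 366, 438, 510, 582, 654
Δ²: 758, 1124, 1562, 2072, 2654
Δ: 815, 1573, 2697, 4259, 6331
T: 475, 1290, 2863, 5560, 9819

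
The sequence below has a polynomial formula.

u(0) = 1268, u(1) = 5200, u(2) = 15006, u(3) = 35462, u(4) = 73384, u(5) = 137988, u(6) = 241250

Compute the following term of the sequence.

D1: 3932  9806  20456  37922  64604  103262
D2: 5874  10650  17466  26682  38658
D3: 4776  6816  9216  11976
D4: 2040  2400  2760
D5: 360  360
The fifth differences are constant (360).
2760 + 360 = 3120;  11976 + 3120 = 15096;  38658 + 15096 = 53754;  103262 + 53754 = 157016;  241250 + 157016 = 398266

398266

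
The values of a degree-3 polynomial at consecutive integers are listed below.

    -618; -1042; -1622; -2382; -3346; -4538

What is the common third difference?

-24

Δ: -424, -580, -760, -964, -1192
Δ²: -156, -180, -204, -228
Δ³: -24, -24, -24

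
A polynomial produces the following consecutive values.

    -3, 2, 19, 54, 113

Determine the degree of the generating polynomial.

3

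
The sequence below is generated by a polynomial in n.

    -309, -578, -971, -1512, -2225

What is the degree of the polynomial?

D1: -269, -393, -541, -713
D2: -124, -148, -172
D3: -24, -24
The third differences are constant, so the polynomial has degree 3.

3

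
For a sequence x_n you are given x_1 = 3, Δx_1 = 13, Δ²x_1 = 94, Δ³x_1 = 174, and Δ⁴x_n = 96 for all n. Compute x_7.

6411

Build the table forward from the leading diagonal:
Δ⁴: 96  96  96  96  96  96  96
Δ³: 174  270  366  462  558  654  750
Δ²: 94  268  538  904  1366  1924  2578
Δ: 13  107  375  913  1817  3183  5107
x: 3  16  123  498  1411  3228  6411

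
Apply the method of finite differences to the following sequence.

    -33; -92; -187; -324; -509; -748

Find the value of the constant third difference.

Δ: -59, -95, -137, -185, -239
Δ²: -36, -42, -48, -54
Δ³: -6, -6, -6

-6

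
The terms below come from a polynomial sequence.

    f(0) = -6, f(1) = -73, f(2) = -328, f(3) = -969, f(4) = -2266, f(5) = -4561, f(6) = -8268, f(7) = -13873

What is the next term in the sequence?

-21934

First differences: -67  -255  -641  -1297  -2295  -3707  -5605
Second differences: -188  -386  -656  -998  -1412  -1898
Third differences: -198  -270  -342  -414  -486
Fourth differences: -72  -72  -72  -72
Constant fourth difference = -72, so extend:
-486 − 72 = -558;  -1898 − 558 = -2456;  -5605 − 2456 = -8061;  -13873 − 8061 = -21934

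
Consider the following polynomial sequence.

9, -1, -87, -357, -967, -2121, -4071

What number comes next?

D1: -10, -86, -270, -610, -1154, -1950
D2: -76, -184, -340, -544, -796
D3: -108, -156, -204, -252
D4: -48, -48, -48
Fourth differences constant at -48.
-252 − 48 = -300;  -796 − 300 = -1096;  -1950 − 1096 = -3046;  -4071 − 3046 = -7117

-7117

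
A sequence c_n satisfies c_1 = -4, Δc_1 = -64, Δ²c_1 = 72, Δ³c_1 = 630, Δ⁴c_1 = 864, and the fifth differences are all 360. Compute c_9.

Build the table forward from the leading diagonal:
Δ⁵: 360  360  360  360  360  360  360  360  360
Δ⁴: 864  1224  1584  1944  2304  2664  3024  3384  3744
Δ³: 630  1494  2718  4302  6246  8550  11214  14238  17622
Δ²: 72  702  2196  4914  9216  15462  24012  35226  49464
Δ: -64  8  710  2906  7820  17036  32498  56510  91736
c: -4  -68  -60  650  3556  11376  28412  60910  117420

117420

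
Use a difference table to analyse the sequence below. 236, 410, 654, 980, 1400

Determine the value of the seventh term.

Δ: 174, 244, 326, 420
Δ²: 70, 82, 94
Δ³: 12, 12
The third differences are constant (12).
94 + 12 = 106;  420 + 106 = 526;  1400 + 526 = 1926
106 + 12 = 118;  526 + 118 = 644;  1926 + 644 = 2570

2570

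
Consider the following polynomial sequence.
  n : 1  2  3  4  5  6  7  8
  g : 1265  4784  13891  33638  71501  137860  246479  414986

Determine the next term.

665353

3519, 9107, 19747, 37863, 66359, 108619, 168507
5588, 10640, 18116, 28496, 42260, 59888
5052, 7476, 10380, 13764, 17628
2424, 2904, 3384, 3864
480, 480, 480
Constant fifth difference = 480, so extend:
3864 + 480 = 4344;  17628 + 4344 = 21972;  59888 + 21972 = 81860;  168507 + 81860 = 250367;  414986 + 250367 = 665353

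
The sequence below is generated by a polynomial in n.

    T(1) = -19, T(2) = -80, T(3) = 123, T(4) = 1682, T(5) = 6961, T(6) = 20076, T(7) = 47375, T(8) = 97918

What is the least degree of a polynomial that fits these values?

5

-61, 203, 1559, 5279, 13115, 27299, 50543
264, 1356, 3720, 7836, 14184, 23244
1092, 2364, 4116, 6348, 9060
1272, 1752, 2232, 2712
480, 480, 480
The fifth differences are constant, so the polynomial has degree 5.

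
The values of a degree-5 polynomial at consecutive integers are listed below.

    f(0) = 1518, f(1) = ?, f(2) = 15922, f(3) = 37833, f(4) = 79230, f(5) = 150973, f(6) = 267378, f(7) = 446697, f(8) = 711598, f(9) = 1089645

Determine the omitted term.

5613

Using the last 8 terms:
First differences: 21911  41397  71743  116405  179319  264901  378047
Second differences: 19486  30346  44662  62914  85582  113146
Third differences: 10860  14316  18252  22668  27564
Fourth differences: 3456  3936  4416  4896
Fifth differences: 480  480  480
Constant fifth difference = 480.
Extend backward: 3456 − 480 = 2976;  10860 − 2976 = 7884;  19486 − 7884 = 11602;  21911 − 11602 = 10309;  15922 − 10309 = 5613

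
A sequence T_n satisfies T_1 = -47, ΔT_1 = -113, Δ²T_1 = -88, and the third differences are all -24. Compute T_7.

-2525

Build the table forward from the leading diagonal:
Third differences: -24, -24, -24, -24, -24, -24, -24
Second differences: -88, -112, -136, -160, -184, -208, -232
First differences: -113, -201, -313, -449, -609, -793, -1001
T: -47, -160, -361, -674, -1123, -1732, -2525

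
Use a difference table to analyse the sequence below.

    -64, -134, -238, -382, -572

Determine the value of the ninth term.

Δ: -70  -104  -144  -190
Δ²: -34  -40  -46
Δ³: -6  -6
Third differences constant at -6.
-46 − 6 = -52;  -190 − 52 = -242;  -572 − 242 = -814
-52 − 6 = -58;  -242 − 58 = -300;  -814 − 300 = -1114
-58 − 6 = -64;  -300 − 64 = -364;  -1114 − 364 = -1478
-64 − 6 = -70;  -364 − 70 = -434;  -1478 − 434 = -1912

-1912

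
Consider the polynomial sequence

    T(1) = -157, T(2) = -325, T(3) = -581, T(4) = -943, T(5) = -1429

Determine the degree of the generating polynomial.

-168, -256, -362, -486
-88, -106, -124
-18, -18
The third differences are constant, so the polynomial has degree 3.

3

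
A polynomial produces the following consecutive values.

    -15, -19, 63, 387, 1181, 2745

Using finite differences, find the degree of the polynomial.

-4, 82, 324, 794, 1564
86, 242, 470, 770
156, 228, 300
72, 72
The fourth differences are constant, so the polynomial has degree 4.

4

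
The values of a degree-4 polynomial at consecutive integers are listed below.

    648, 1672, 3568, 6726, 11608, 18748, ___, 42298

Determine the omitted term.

28752

Using the first 6 terms:
Δ: 1024, 1896, 3158, 4882, 7140
Δ²: 872, 1262, 1724, 2258
Δ³: 390, 462, 534
Δ⁴: 72, 72
Constant fourth difference = 72.
Extend forward: 534 + 72 = 606;  2258 + 606 = 2864;  7140 + 2864 = 10004;  18748 + 10004 = 28752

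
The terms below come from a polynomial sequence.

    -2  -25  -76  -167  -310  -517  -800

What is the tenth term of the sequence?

D1: -23 , -51 , -91 , -143 , -207 , -283
D2: -28 , -40 , -52 , -64 , -76
D3: -12 , -12 , -12 , -12
The third differences are constant (-12).
-76 − 12 = -88;  -283 − 88 = -371;  -800 − 371 = -1171
-88 − 12 = -100;  -371 − 100 = -471;  -1171 − 471 = -1642
-100 − 12 = -112;  -471 − 112 = -583;  -1642 − 583 = -2225

-2225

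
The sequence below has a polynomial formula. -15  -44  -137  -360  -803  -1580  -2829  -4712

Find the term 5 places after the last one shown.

D1: -29  -93  -223  -443  -777  -1249  -1883
D2: -64  -130  -220  -334  -472  -634
D3: -66  -90  -114  -138  -162
D4: -24  -24  -24  -24
Fourth differences constant at -24.
-162 − 24 = -186;  -634 − 186 = -820;  -1883 − 820 = -2703;  -4712 − 2703 = -7415
-186 − 24 = -210;  -820 − 210 = -1030;  -2703 − 1030 = -3733;  -7415 − 3733 = -11148
-210 − 24 = -234;  -1030 − 234 = -1264;  -3733 − 1264 = -4997;  -11148 − 4997 = -16145
-234 − 24 = -258;  -1264 − 258 = -1522;  -4997 − 1522 = -6519;  -16145 − 6519 = -22664
-258 − 24 = -282;  -1522 − 282 = -1804;  -6519 − 1804 = -8323;  -22664 − 8323 = -30987

-30987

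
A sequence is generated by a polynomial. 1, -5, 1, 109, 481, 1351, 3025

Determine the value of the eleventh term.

First differences: -6  6  108  372  870  1674
Second differences: 12  102  264  498  804
Third differences: 90  162  234  306
Fourth differences: 72  72  72
Fourth differences constant at 72.
306 + 72 = 378;  804 + 378 = 1182;  1674 + 1182 = 2856;  3025 + 2856 = 5881
378 + 72 = 450;  1182 + 450 = 1632;  2856 + 1632 = 4488;  5881 + 4488 = 10369
450 + 72 = 522;  1632 + 522 = 2154;  4488 + 2154 = 6642;  10369 + 6642 = 17011
522 + 72 = 594;  2154 + 594 = 2748;  6642 + 2748 = 9390;  17011 + 9390 = 26401

26401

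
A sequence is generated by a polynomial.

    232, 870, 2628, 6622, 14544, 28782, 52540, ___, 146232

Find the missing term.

Using the first 7 terms:
First differences: 638  1758  3994  7922  14238  23758
Second differences: 1120  2236  3928  6316  9520
Third differences: 1116  1692  2388  3204
Fourth differences: 576  696  816
Fifth differences: 120  120
Constant fifth difference = 120.
Extend forward: 816 + 120 = 936;  3204 + 936 = 4140;  9520 + 4140 = 13660;  23758 + 13660 = 37418;  52540 + 37418 = 89958

89958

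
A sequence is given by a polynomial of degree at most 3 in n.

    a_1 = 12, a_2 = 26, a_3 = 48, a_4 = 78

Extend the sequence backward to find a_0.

6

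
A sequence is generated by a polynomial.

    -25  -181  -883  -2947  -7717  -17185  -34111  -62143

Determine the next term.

-105937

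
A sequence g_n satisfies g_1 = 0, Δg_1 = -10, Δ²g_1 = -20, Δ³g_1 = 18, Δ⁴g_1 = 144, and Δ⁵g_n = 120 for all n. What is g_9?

Build the table forward from the leading diagonal:
Fifth differences: 120  120  120  120  120  120  120  120  120
Fourth differences: 144  264  384  504  624  744  864  984  1104
Third differences: 18  162  426  810  1314  1938  2682  3546  4530
Second differences: -20  -2  160  586  1396  2710  4648  7330  10876
First differences: -10  -30  -32  128  714  2110  4820  9468  16798
g: 0  -10  -40  -72  56  770  2880  7700  17168

17168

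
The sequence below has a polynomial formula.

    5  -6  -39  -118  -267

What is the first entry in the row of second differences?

First differences: -11, -33, -79, -149
Second differences: -22, -46, -70
Third differences: -24, -24

-22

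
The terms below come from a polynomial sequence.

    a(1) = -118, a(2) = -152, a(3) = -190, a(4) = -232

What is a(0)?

First differences: -34, -38, -42
Second differences: -4, -4
The second differences are constant at -4.
Work back: -34 + 4 = -30;  -118 + 30 = -88

-88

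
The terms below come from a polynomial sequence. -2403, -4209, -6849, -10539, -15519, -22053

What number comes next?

-30429

D1: -1806, -2640, -3690, -4980, -6534
D2: -834, -1050, -1290, -1554
D3: -216, -240, -264
D4: -24, -24
The fourth differences are constant (-24).
-264 − 24 = -288;  -1554 − 288 = -1842;  -6534 − 1842 = -8376;  -22053 − 8376 = -30429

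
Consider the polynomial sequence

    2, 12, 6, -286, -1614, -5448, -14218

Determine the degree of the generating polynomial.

D1: 10, -6, -292, -1328, -3834, -8770
D2: -16, -286, -1036, -2506, -4936
D3: -270, -750, -1470, -2430
D4: -480, -720, -960
D5: -240, -240
The fifth differences are constant, so the polynomial has degree 5.

5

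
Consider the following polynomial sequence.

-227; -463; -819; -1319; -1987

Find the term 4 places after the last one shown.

D1: -236 , -356 , -500 , -668
D2: -120 , -144 , -168
D3: -24 , -24
Constant third difference = -24, so extend:
-168 − 24 = -192;  -668 − 192 = -860;  -1987 − 860 = -2847
-192 − 24 = -216;  -860 − 216 = -1076;  -2847 − 1076 = -3923
-216 − 24 = -240;  -1076 − 240 = -1316;  -3923 − 1316 = -5239
-240 − 24 = -264;  -1316 − 264 = -1580;  -5239 − 1580 = -6819

-6819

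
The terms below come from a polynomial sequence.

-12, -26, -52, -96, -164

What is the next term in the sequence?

-14, -26, -44, -68
-12, -18, -24
-6, -6
Constant third difference = -6, so extend:
-24 − 6 = -30;  -68 − 30 = -98;  -164 − 98 = -262

-262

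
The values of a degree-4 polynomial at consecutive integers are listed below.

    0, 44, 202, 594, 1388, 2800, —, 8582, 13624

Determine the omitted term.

Using the first 6 terms:
Δ: 44, 158, 392, 794, 1412
Δ²: 114, 234, 402, 618
Δ³: 120, 168, 216
Δ⁴: 48, 48
Constant fourth difference = 48.
Extend forward: 216 + 48 = 264;  618 + 264 = 882;  1412 + 882 = 2294;  2800 + 2294 = 5094

5094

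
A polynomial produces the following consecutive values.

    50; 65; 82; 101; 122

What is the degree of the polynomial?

2

First differences: 15, 17, 19, 21
Second differences: 2, 2, 2
The second differences are constant, so the polynomial has degree 2.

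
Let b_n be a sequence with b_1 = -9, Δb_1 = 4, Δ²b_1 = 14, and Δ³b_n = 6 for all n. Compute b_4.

51

Build the table forward from the leading diagonal:
D3: 6  6  6  6
D2: 14  20  26  32
D1: 4  18  38  64
b: -9  -5  13  51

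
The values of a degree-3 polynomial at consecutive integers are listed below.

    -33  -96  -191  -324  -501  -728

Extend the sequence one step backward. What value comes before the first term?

D1: -63, -95, -133, -177, -227
D2: -32, -38, -44, -50
D3: -6, -6, -6
The third differences are constant at -6.
Work back: -32 + 6 = -26;  -63 + 26 = -37;  -33 + 37 = 4

4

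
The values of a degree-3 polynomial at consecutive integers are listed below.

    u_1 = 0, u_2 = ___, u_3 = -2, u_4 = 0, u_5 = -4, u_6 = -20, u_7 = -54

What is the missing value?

-4

Using the last 5 terms:
First differences: 2, -4, -16, -34
Second differences: -6, -12, -18
Third differences: -6, -6
Constant third difference = -6.
Extend backward: -6 + 6 = 0;  2 + 0 = 2;  -2 − 2 = -4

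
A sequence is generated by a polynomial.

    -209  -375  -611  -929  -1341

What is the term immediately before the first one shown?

First differences: -166  -236  -318  -412
Second differences: -70  -82  -94
Third differences: -12  -12
The third differences are constant at -12.
Work back: -70 + 12 = -58;  -166 + 58 = -108;  -209 + 108 = -101

-101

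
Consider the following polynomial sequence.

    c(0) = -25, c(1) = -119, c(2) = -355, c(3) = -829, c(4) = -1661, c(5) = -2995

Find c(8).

Δ: -94, -236, -474, -832, -1334
Δ²: -142, -238, -358, -502
Δ³: -96, -120, -144
Δ⁴: -24, -24
The fourth differences are constant (-24).
-144 − 24 = -168;  -502 − 168 = -670;  -1334 − 670 = -2004;  -2995 − 2004 = -4999
-168 − 24 = -192;  -670 − 192 = -862;  -2004 − 862 = -2866;  -4999 − 2866 = -7865
-192 − 24 = -216;  -862 − 216 = -1078;  -2866 − 1078 = -3944;  -7865 − 3944 = -11809

-11809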